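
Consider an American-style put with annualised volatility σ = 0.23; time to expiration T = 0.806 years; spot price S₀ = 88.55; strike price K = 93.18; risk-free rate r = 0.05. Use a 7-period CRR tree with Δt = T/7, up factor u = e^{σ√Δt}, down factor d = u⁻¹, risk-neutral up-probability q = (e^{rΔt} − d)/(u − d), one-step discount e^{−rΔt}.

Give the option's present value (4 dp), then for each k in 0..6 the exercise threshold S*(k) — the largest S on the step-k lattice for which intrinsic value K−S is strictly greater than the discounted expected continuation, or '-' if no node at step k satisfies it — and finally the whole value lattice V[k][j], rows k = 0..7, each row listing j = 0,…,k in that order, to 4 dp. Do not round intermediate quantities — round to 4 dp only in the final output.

price = 8.3727
boundary = - - 75.7529 70.0656 75.7529 81.9019 75.7529
tree:
8.3727
12.3082 4.7961
17.4271 7.6718 2.1679
23.1144 11.8322 3.8777 0.5976
28.3748 17.4271 6.7466 1.2455 0.0000
33.2402 23.1144 11.2781 2.5961 0.0000 0.0000
37.7403 28.3748 17.4271 5.4110 0.0000 0.0000 0.0000
41.9026 33.2402 23.1144 11.2781 0.0000 0.0000 0.0000 0.0000

Δt=0.11514  u=1.08117  d=0.92492  q=0.51745  discount=0.99426
step 7 (expiry): payoffs max(K−S,0) = 41.9026 33.2402 23.1144 11.2781 0.0000 0.0000 0.0000 0.0000
step 6: (k=6,j=0): S=55.4397, (K−S)⁺=37.7403, hold=37.2054 ⇒ V=37.7403 exercise | (k=6,j=1): S=64.8052, (K−S)⁺=28.3748, hold=27.8399 ⇒ V=28.3748 exercise | (k=6,j=2): S=75.7529, (K−S)⁺=17.4271, hold=16.8922 ⇒ V=17.4271 exercise | (k=6,j=3): S=88.5500, (K−S)⁺=4.6300, hold=5.4110 ⇒ V=5.4110 continue | (k=6,j=4): S=103.5089, (K−S)⁺=0.0000, hold=0.0000 ⇒ V=0.0000 continue | (k=6,j=5): S=120.9949, (K−S)⁺=0.0000, hold=0.0000 ⇒ V=0.0000 continue | (k=6,j=6): S=141.4348, (K−S)⁺=0.0000, hold=0.0000 ⇒ V=0.0000 continue  boundary S*=75.7529
step 5: (k=5,j=0): S=59.9398, (K−S)⁺=33.2402, hold=32.7053 ⇒ V=33.2402 exercise | (k=5,j=1): S=70.0656, (K−S)⁺=23.1144, hold=22.5795 ⇒ V=23.1144 exercise | (k=5,j=2): S=81.9019, (K−S)⁺=11.2781, hold=11.1450 ⇒ V=11.2781 exercise | (k=5,j=3): S=95.7377, (K−S)⁺=0.0000, hold=2.5961 ⇒ V=2.5961 continue | (k=5,j=4): S=111.9109, (K−S)⁺=0.0000, hold=0.0000 ⇒ V=0.0000 continue | (k=5,j=5): S=130.8162, (K−S)⁺=0.0000, hold=0.0000 ⇒ V=0.0000 continue  boundary S*=81.9019
step 4: (k=4,j=0): S=64.8052, (K−S)⁺=28.3748, hold=27.8399 ⇒ V=28.3748 exercise | (k=4,j=1): S=75.7529, (K−S)⁺=17.4271, hold=16.8922 ⇒ V=17.4271 exercise | (k=4,j=2): S=88.5500, (K−S)⁺=4.6300, hold=6.7466 ⇒ V=6.7466 continue | (k=4,j=3): S=103.5089, (K−S)⁺=0.0000, hold=1.2455 ⇒ V=1.2455 continue | (k=4,j=4): S=120.9949, (K−S)⁺=0.0000, hold=0.0000 ⇒ V=0.0000 continue  boundary S*=75.7529
step 3: (k=3,j=0): S=70.0656, (K−S)⁺=23.1144, hold=22.5795 ⇒ V=23.1144 exercise | (k=3,j=1): S=81.9019, (K−S)⁺=11.2781, hold=11.8322 ⇒ V=11.8322 continue | (k=3,j=2): S=95.7377, (K−S)⁺=0.0000, hold=3.8777 ⇒ V=3.8777 continue | (k=3,j=3): S=111.9109, (K−S)⁺=0.0000, hold=0.5976 ⇒ V=0.5976 continue  boundary S*=70.0656
step 2: (k=2,j=0): S=75.7529, (K−S)⁺=17.4271, hold=17.1772 ⇒ V=17.4271 exercise | (k=2,j=1): S=88.5500, (K−S)⁺=4.6300, hold=7.6718 ⇒ V=7.6718 continue | (k=2,j=2): S=103.5089, (K−S)⁺=0.0000, hold=2.1679 ⇒ V=2.1679 continue  boundary S*=75.7529
step 1: (k=1,j=0): S=81.9019, (K−S)⁺=11.2781, hold=12.3082 ⇒ V=12.3082 continue | (k=1,j=1): S=95.7377, (K−S)⁺=0.0000, hold=4.7961 ⇒ V=4.7961 continue  boundary S*=-
step 0: (k=0,j=0): S=88.5500, (K−S)⁺=4.6300, hold=8.3727 ⇒ V=8.3727 continue  boundary S*=-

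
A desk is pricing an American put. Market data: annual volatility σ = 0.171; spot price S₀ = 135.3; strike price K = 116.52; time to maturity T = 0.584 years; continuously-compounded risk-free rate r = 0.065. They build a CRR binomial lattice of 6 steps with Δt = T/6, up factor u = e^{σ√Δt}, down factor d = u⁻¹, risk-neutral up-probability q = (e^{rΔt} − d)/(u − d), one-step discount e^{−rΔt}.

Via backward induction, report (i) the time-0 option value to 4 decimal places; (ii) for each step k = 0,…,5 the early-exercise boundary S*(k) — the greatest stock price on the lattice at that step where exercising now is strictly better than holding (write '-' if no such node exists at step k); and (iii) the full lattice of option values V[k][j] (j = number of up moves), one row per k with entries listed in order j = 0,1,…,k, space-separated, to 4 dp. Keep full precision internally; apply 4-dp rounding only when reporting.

price = 0.6063
boundary = - - - - - 103.6219
tree:
0.6063
1.1822 0.1347
2.2617 0.2987 0.0000
4.2176 0.6624 0.0000 0.0000
7.5843 1.4686 0.0000 0.0000 0.0000
12.8981 3.2563 0.0000 0.0000 0.0000 0.0000
18.2813 7.2198 0.0000 0.0000 0.0000 0.0000 0.0000

Δt=0.09733, u=1.05480, d=0.94805, q=0.54612, disc=e^(-rΔt)=0.99369
k=6 terminal: V=max(K-S,0) → 18.2813 7.2198 0.0000 0.0000 0.0000 0.0000 0.0000
k=5: j=0 S=103.6219 intr=12.8981 cont=12.1632 V=12.8981[EX]; j=1 S=115.2896 intr=1.2304 cont=3.2563 V=3.2563[hold]; j=2 S=128.2710 intr=0.0000 cont=0.0000 V=0.0000[hold]; j=3 S=142.7141 intr=0.0000 cont=0.0000 V=0.0000[hold]; j=4 S=158.7835 intr=0.0000 cont=0.0000 V=0.0000[hold]; j=5 S=176.6623 intr=0.0000 cont=0.0000 V=0.0000[hold]  S*(5)=103.6219
k=4: j=0 S=109.3002 intr=7.2198 cont=7.5843 V=7.5843[hold]; j=1 S=121.6072 intr=0.0000 cont=1.4686 V=1.4686[hold]; j=2 S=135.3000 intr=0.0000 cont=0.0000 V=0.0000[hold]; j=3 S=150.5346 intr=0.0000 cont=0.0000 V=0.0000[hold]; j=4 S=167.4845 intr=0.0000 cont=0.0000 V=0.0000[hold]  S*(4)=-
k=3: j=0 S=115.2896 intr=1.2304 cont=4.2176 V=4.2176[hold]; j=1 S=128.2710 intr=0.0000 cont=0.6624 V=0.6624[hold]; j=2 S=142.7141 intr=0.0000 cont=0.0000 V=0.0000[hold]; j=3 S=158.7835 intr=0.0000 cont=0.0000 V=0.0000[hold]  S*(3)=-
k=2: j=0 S=121.6072 intr=0.0000 cont=2.2617 V=2.2617[hold]; j=1 S=135.3000 intr=0.0000 cont=0.2987 V=0.2987[hold]; j=2 S=150.5346 intr=0.0000 cont=0.0000 V=0.0000[hold]  S*(2)=-
k=1: j=0 S=128.2710 intr=0.0000 cont=1.1822 V=1.1822[hold]; j=1 S=142.7141 intr=0.0000 cont=0.1347 V=0.1347[hold]  S*(1)=-
k=0: j=0 S=135.3000 intr=0.0000 cont=0.6063 V=0.6063[hold]  S*(0)=-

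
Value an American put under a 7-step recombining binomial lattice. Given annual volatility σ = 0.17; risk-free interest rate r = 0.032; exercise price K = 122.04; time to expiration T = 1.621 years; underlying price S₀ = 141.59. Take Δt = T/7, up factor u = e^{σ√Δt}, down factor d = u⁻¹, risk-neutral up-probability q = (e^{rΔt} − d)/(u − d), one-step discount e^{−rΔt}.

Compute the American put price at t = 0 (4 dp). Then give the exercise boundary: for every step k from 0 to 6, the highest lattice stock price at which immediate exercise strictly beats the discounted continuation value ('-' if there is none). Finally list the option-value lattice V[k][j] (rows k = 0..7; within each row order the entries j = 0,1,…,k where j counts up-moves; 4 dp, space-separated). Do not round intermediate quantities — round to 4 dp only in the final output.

Δt=0.23157  u=1.08525  d=0.92145  q=0.52497  discount=0.99262
step 7 (expiry): payoffs max(K−S,0) = 42.1792 27.9831 11.2636 0.0000 0.0000 0.0000 0.0000 0.0000
step 6: (k=6,j=0): S=86.6687, (K−S)⁺=35.3713, hold=34.4703 ⇒ V=35.3713 exercise | (k=6,j=1): S=102.0749, (K−S)⁺=19.9651, hold=19.0641 ⇒ V=19.9651 exercise | (k=6,j=2): S=120.2197, (K−S)⁺=1.8203, hold=5.3110 ⇒ V=5.3110 continue | (k=6,j=3): S=141.5900, (K−S)⁺=0.0000, hold=0.0000 ⇒ V=0.0000 continue | (k=6,j=4): S=166.7590, (K−S)⁺=0.0000, hold=0.0000 ⇒ V=0.0000 continue | (k=6,j=5): S=196.4021, (K−S)⁺=0.0000, hold=0.0000 ⇒ V=0.0000 continue | (k=6,j=6): S=231.3146, (K−S)⁺=0.0000, hold=0.0000 ⇒ V=0.0000 continue  boundary S*=102.0749
step 5: (k=5,j=0): S=94.0569, (K−S)⁺=27.9831, hold=27.0821 ⇒ V=27.9831 exercise | (k=5,j=1): S=110.7764, (K−S)⁺=11.2636, hold=12.1816 ⇒ V=12.1816 continue | (k=5,j=2): S=130.4681, (K−S)⁺=0.0000, hold=2.5043 ⇒ V=2.5043 continue | (k=5,j=3): S=153.6601, (K−S)⁺=0.0000, hold=0.0000 ⇒ V=0.0000 continue | (k=5,j=4): S=180.9747, (K−S)⁺=0.0000, hold=0.0000 ⇒ V=0.0000 continue | (k=5,j=5): S=213.1447, (K−S)⁺=0.0000, hold=0.0000 ⇒ V=0.0000 continue  boundary S*=94.0569
step 4: (k=4,j=0): S=102.0749, (K−S)⁺=19.9651, hold=19.5425 ⇒ V=19.9651 exercise | (k=4,j=1): S=120.2197, (K−S)⁺=1.8203, hold=7.0489 ⇒ V=7.0489 continue | (k=4,j=2): S=141.5900, (K−S)⁺=0.0000, hold=1.1808 ⇒ V=1.1808 continue | (k=4,j=3): S=166.7590, (K−S)⁺=0.0000, hold=0.0000 ⇒ V=0.0000 continue | (k=4,j=4): S=196.4021, (K−S)⁺=0.0000, hold=0.0000 ⇒ V=0.0000 continue  boundary S*=102.0749
step 3: (k=3,j=0): S=110.7764, (K−S)⁺=11.2636, hold=13.0872 ⇒ V=13.0872 continue | (k=3,j=1): S=130.4681, (K−S)⁺=0.0000, hold=3.9390 ⇒ V=3.9390 continue | (k=3,j=2): S=153.6601, (K−S)⁺=0.0000, hold=0.5568 ⇒ V=0.5568 continue | (k=3,j=3): S=180.9747, (K−S)⁺=0.0000, hold=0.0000 ⇒ V=0.0000 continue  boundary S*=-
step 2: (k=2,j=0): S=120.2197, (K−S)⁺=1.8203, hold=8.2235 ⇒ V=8.2235 continue | (k=2,j=1): S=141.5900, (K−S)⁺=0.0000, hold=2.1475 ⇒ V=2.1475 continue | (k=2,j=2): S=166.7590, (K−S)⁺=0.0000, hold=0.2625 ⇒ V=0.2625 continue  boundary S*=-
step 1: (k=1,j=0): S=130.4681, (K−S)⁺=0.0000, hold=4.9966 ⇒ V=4.9966 continue | (k=1,j=1): S=153.6601, (K−S)⁺=0.0000, hold=1.1494 ⇒ V=1.1494 continue  boundary S*=-
step 0: (k=0,j=0): S=141.5900, (K−S)⁺=0.0000, hold=2.9550 ⇒ V=2.9550 continue  boundary S*=-

price = 2.9550
boundary = - - - - 102.0749 94.0569 102.0749
tree:
2.9550
4.9966 1.1494
8.2235 2.1475 0.2625
13.0872 3.9390 0.5568 0.0000
19.9651 7.0489 1.1808 0.0000 0.0000
27.9831 12.1816 2.5043 0.0000 0.0000 0.0000
35.3713 19.9651 5.3110 0.0000 0.0000 0.0000 0.0000
42.1792 27.9831 11.2636 0.0000 0.0000 0.0000 0.0000 0.0000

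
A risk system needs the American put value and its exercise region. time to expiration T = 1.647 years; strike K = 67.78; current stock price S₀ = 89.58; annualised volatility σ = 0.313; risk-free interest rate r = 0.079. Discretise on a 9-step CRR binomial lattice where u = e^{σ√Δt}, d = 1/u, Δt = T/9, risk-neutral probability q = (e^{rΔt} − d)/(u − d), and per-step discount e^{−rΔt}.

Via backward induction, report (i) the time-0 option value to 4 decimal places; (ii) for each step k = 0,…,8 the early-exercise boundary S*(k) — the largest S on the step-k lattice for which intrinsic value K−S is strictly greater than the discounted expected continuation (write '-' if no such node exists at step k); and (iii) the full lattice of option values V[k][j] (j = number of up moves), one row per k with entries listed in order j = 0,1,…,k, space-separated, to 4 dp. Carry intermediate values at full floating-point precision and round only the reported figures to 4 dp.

Δt=0.18300  u=1.14327  d=0.87468  q=0.52079  discount=0.98565
step 9 (expiry): payoffs max(K−S,0) = 40.9355 32.6921 21.9175 7.8341 0.0000 0.0000 0.0000 0.0000 0.0000 0.0000
step 8: (k=8,j=0): S=30.6907, (K−S)⁺=37.0893, hold=36.1165 ⇒ V=37.0893 exercise | (k=8,j=1): S=40.1151, (K−S)⁺=27.6649, hold=26.6921 ⇒ V=27.6649 exercise | (k=8,j=2): S=52.4335, (K−S)⁺=15.3465, hold=14.3737 ⇒ V=15.3465 exercise | (k=8,j=3): S=68.5346, (K−S)⁺=0.0000, hold=3.7003 ⇒ V=3.7003 continue | (k=8,j=4): S=89.5800, (K−S)⁺=0.0000, hold=0.0000 ⇒ V=0.0000 continue | (k=8,j=5): S=117.0880, (K−S)⁺=0.0000, hold=0.0000 ⇒ V=0.0000 continue | (k=8,j=6): S=153.0430, (K−S)⁺=0.0000, hold=0.0000 ⇒ V=0.0000 continue | (k=8,j=7): S=200.0390, (K−S)⁺=0.0000, hold=0.0000 ⇒ V=0.0000 continue | (k=8,j=8): S=261.4664, (K−S)⁺=0.0000, hold=0.0000 ⇒ V=0.0000 continue  boundary S*=52.4335
step 7: (k=7,j=0): S=35.0879, (K−S)⁺=32.6921, hold=31.7193 ⇒ V=32.6921 exercise | (k=7,j=1): S=45.8625, (K−S)⁺=21.9175, hold=20.9446 ⇒ V=21.9175 exercise | (k=7,j=2): S=59.9459, (K−S)⁺=7.8341, hold=9.1481 ⇒ V=9.1481 continue | (k=7,j=3): S=78.3539, (K−S)⁺=0.0000, hold=1.7478 ⇒ V=1.7478 continue | (k=7,j=4): S=102.4145, (K−S)⁺=0.0000, hold=0.0000 ⇒ V=0.0000 continue | (k=7,j=5): S=133.8637, (K−S)⁺=0.0000, hold=0.0000 ⇒ V=0.0000 continue | (k=7,j=6): S=174.9702, (K−S)⁺=0.0000, hold=0.0000 ⇒ V=0.0000 continue | (k=7,j=7): S=228.6995, (K−S)⁺=0.0000, hold=0.0000 ⇒ V=0.0000 continue  boundary S*=45.8625
step 6: (k=6,j=0): S=40.1151, (K−S)⁺=27.6649, hold=26.6921 ⇒ V=27.6649 exercise | (k=6,j=1): S=52.4335, (K−S)⁺=15.3465, hold=15.0481 ⇒ V=15.3465 exercise | (k=6,j=2): S=68.5346, (K−S)⁺=0.0000, hold=5.2181 ⇒ V=5.2181 continue | (k=6,j=3): S=89.5800, (K−S)⁺=0.0000, hold=0.8255 ⇒ V=0.8255 continue | (k=6,j=4): S=117.0880, (K−S)⁺=0.0000, hold=0.0000 ⇒ V=0.0000 continue | (k=6,j=5): S=153.0430, (K−S)⁺=0.0000, hold=0.0000 ⇒ V=0.0000 continue | (k=6,j=6): S=200.0390, (K−S)⁺=0.0000, hold=0.0000 ⇒ V=0.0000 continue  boundary S*=52.4335
step 5: (k=5,j=0): S=45.8625, (K−S)⁺=21.9175, hold=20.9446 ⇒ V=21.9175 exercise | (k=5,j=1): S=59.9459, (K−S)⁺=7.8341, hold=9.9271 ⇒ V=9.9271 continue | (k=5,j=2): S=78.3539, (K−S)⁺=0.0000, hold=2.8884 ⇒ V=2.8884 continue | (k=5,j=3): S=102.4145, (K−S)⁺=0.0000, hold=0.3899 ⇒ V=0.3899 continue | (k=5,j=4): S=133.8637, (K−S)⁺=0.0000, hold=0.0000 ⇒ V=0.0000 continue | (k=5,j=5): S=174.9702, (K−S)⁺=0.0000, hold=0.0000 ⇒ V=0.0000 continue  boundary S*=45.8625
step 4: (k=4,j=0): S=52.4335, (K−S)⁺=15.3465, hold=15.4481 ⇒ V=15.4481 continue | (k=4,j=1): S=68.5346, (K−S)⁺=0.0000, hold=6.1716 ⇒ V=6.1716 continue | (k=4,j=2): S=89.5800, (K−S)⁺=0.0000, hold=1.5644 ⇒ V=1.5644 continue | (k=4,j=3): S=117.0880, (K−S)⁺=0.0000, hold=0.1842 ⇒ V=0.1842 continue | (k=4,j=4): S=153.0430, (K−S)⁺=0.0000, hold=0.0000 ⇒ V=0.0000 continue  boundary S*=-
step 3: (k=3,j=0): S=59.9459, (K−S)⁺=7.8341, hold=10.4646 ⇒ V=10.4646 continue | (k=3,j=1): S=78.3539, (K−S)⁺=0.0000, hold=3.7181 ⇒ V=3.7181 continue | (k=3,j=2): S=102.4145, (K−S)⁺=0.0000, hold=0.8335 ⇒ V=0.8335 continue | (k=3,j=3): S=133.8637, (K−S)⁺=0.0000, hold=0.0870 ⇒ V=0.0870 continue  boundary S*=-
step 2: (k=2,j=0): S=68.5346, (K−S)⁺=0.0000, hold=6.8513 ⇒ V=6.8513 continue | (k=2,j=1): S=89.5800, (K−S)⁺=0.0000, hold=2.1840 ⇒ V=2.1840 continue | (k=2,j=2): S=117.0880, (K−S)⁺=0.0000, hold=0.4383 ⇒ V=0.4383 continue  boundary S*=-
step 1: (k=1,j=0): S=78.3539, (K−S)⁺=0.0000, hold=4.3571 ⇒ V=4.3571 continue | (k=1,j=1): S=102.4145, (K−S)⁺=0.0000, hold=1.2566 ⇒ V=1.2566 continue  boundary S*=-
step 0: (k=0,j=0): S=89.5800, (K−S)⁺=0.0000, hold=2.7030 ⇒ V=2.7030 continue  boundary S*=-

price = 2.7030
boundary = - - - - - 45.8625 52.4335 45.8625 52.4335
tree:
2.7030
4.3571 1.2566
6.8513 2.1840 0.4383
10.4646 3.7181 0.8335 0.0870
15.4481 6.1716 1.5644 0.1842 0.0000
21.9175 9.9271 2.8884 0.3899 0.0000 0.0000
27.6649 15.3465 5.2181 0.8255 0.0000 0.0000 0.0000
32.6921 21.9175 9.1481 1.7478 0.0000 0.0000 0.0000 0.0000
37.0893 27.6649 15.3465 3.7003 0.0000 0.0000 0.0000 0.0000 0.0000
40.9355 32.6921 21.9175 7.8341 0.0000 0.0000 0.0000 0.0000 0.0000 0.0000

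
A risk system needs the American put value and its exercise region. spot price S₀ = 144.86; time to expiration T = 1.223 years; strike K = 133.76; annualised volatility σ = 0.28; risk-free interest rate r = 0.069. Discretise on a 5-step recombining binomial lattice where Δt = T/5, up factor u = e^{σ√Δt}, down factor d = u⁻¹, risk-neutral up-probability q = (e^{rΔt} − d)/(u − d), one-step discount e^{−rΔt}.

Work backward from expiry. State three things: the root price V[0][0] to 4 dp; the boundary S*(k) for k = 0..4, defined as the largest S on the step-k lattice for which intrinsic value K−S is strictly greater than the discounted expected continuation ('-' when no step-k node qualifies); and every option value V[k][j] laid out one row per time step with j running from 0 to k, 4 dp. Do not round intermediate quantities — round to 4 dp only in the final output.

Δt=0.24460, u=1.14853, d=0.87068, q=0.52669, disc=e^(-rΔt)=0.98326
k=5 terminal: V=max(K-S,0) → 61.2758 38.1451 7.6332 0.0000 0.0000 0.0000
k=4: j=0 S=83.2501 intr=50.5099 cont=48.2714 V=50.5099[EX]; j=1 S=109.8162 intr=23.9438 cont=21.7052 V=23.9438[EX]; j=2 S=144.8600 intr=0.0000 cont=3.5524 V=3.5524[hold]; j=3 S=191.0867 intr=0.0000 cont=0.0000 V=0.0000[hold]; j=4 S=252.0649 intr=0.0000 cont=0.0000 V=0.0000[hold]  S*(4)=109.8162
k=3: j=0 S=95.6149 intr=38.1451 cont=35.9065 V=38.1451[EX]; j=1 S=126.1268 intr=7.6332 cont=12.9828 V=12.9828[hold]; j=2 S=166.3755 intr=0.0000 cont=1.6532 V=1.6532[hold]; j=3 S=219.4681 intr=0.0000 cont=0.0000 V=0.0000[hold]  S*(3)=95.6149
k=2: j=0 S=109.8162 intr=23.9438 cont=24.4756 V=24.4756[hold]; j=1 S=144.8600 intr=0.0000 cont=6.8981 V=6.8981[hold]; j=2 S=191.0867 intr=0.0000 cont=0.7694 V=0.7694[hold]  S*(2)=-
k=1: j=0 S=126.1268 intr=7.6332 cont=14.9630 V=14.9630[hold]; j=1 S=166.3755 intr=0.0000 cont=3.6087 V=3.6087[hold]  S*(1)=-
k=0: j=0 S=144.8600 intr=0.0000 cont=8.8324 V=8.8324[hold]  S*(0)=-

price = 8.8324
boundary = - - - 95.6149 109.8162
tree:
8.8324
14.9630 3.6087
24.4756 6.8981 0.7694
38.1451 12.9828 1.6532 0.0000
50.5099 23.9438 3.5524 0.0000 0.0000
61.2758 38.1451 7.6332 0.0000 0.0000 0.0000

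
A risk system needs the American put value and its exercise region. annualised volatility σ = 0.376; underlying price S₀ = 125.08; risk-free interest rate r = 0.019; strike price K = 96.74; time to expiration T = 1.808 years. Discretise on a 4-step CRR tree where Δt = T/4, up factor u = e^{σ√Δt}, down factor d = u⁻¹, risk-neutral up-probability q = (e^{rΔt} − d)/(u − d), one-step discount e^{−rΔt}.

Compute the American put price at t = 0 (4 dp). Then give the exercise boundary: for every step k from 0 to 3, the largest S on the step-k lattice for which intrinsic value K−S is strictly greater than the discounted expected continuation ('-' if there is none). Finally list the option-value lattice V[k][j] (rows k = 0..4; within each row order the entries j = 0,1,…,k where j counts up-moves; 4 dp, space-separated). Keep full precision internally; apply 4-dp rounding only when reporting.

params: Δt=0.45200 u=1.28761 d=0.77663 q=0.45402 e^(-rΔt)=0.99145
t_4 payoffs: 51.2360 21.2970 0.0000 0.0000 0.0000
t_3: node(3,0) S=58.5914 payoff=38.1486 vs cont=37.3213 → 38.1486 [stop]  node(3,1) S=97.1412 payoff=0.0000 vs cont=11.5284 → 11.5284 [wait]  node(3,2) S=161.0544 payoff=0.0000 vs cont=0.0000 → 0.0000 [wait]  node(3,3) S=267.0187 payoff=0.0000 vs cont=0.0000 → 0.0000 [wait]  ⇒ S*(3)=58.5914
t_2: node(2,0) S=75.4430 payoff=21.2970 vs cont=25.8397 → 25.8397 [wait]  node(2,1) S=125.0800 payoff=0.0000 vs cont=6.2405 → 6.2405 [wait]  node(2,2) S=207.3753 payoff=0.0000 vs cont=0.0000 → 0.0000 [wait]  ⇒ S*(2)=-
t_1: node(1,0) S=97.1412 payoff=0.0000 vs cont=16.7965 → 16.7965 [wait]  node(1,1) S=161.0544 payoff=0.0000 vs cont=3.3781 → 3.3781 [wait]  ⇒ S*(1)=-
t_0: node(0,0) S=125.0800 payoff=0.0000 vs cont=10.6128 → 10.6128 [wait]  ⇒ S*(0)=-

price = 10.6128
boundary = - - - 58.5914
tree:
10.6128
16.7965 3.3781
25.8397 6.2405 0.0000
38.1486 11.5284 0.0000 0.0000
51.2360 21.2970 0.0000 0.0000 0.0000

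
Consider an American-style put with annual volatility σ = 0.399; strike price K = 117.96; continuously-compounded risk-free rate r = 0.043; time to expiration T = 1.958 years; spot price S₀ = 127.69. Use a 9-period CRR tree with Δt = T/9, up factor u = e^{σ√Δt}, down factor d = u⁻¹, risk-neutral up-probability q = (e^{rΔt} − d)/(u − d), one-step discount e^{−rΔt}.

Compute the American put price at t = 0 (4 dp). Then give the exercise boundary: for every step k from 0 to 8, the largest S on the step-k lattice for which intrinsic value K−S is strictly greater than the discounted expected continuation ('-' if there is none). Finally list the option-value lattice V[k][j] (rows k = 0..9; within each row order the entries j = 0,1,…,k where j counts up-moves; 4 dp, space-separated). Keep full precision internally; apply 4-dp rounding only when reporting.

price = 18.8095
boundary = - - - - 60.6540 73.0607 60.6540 73.0607 88.0052
tree:
18.8095
25.9714 11.3799
34.8948 16.7644 5.7400
45.4730 24.0609 9.1481 2.1416
57.3060 33.4805 14.2760 3.7436 0.4391
67.6059 44.8993 21.7036 6.4682 0.8503 0.0000
76.1567 57.3060 31.9125 11.0129 1.6464 0.0000 0.0000
83.2555 67.6059 44.8993 18.3973 3.1880 0.0000 0.0000 0.0000
89.1488 76.1567 57.3060 29.9548 6.1732 0.0000 0.0000 0.0000 0.0000
94.0413 83.2555 67.6059 44.8993 11.9535 0.0000 0.0000 0.0000 0.0000 0.0000

params: Δt=0.21756 u=1.20455 d=0.83019 q=0.47871 e^(-rΔt)=0.99069
t_9 payoffs: 94.0413 83.2555 67.6059 44.8993 11.9535 0.0000 0.0000 0.0000 0.0000 0.0000
t_8: node(8,0) S=28.8112 payoff=89.1488 vs cont=88.0504 → 89.1488 [stop]  node(8,1) S=41.8033 payoff=76.1567 vs cont=75.0583 → 76.1567 [stop]  node(8,2) S=60.6540 payoff=57.3060 vs cont=56.2076 → 57.3060 [stop]  node(8,3) S=88.0052 payoff=29.9548 vs cont=28.8565 → 29.9548 [stop]  node(8,4) S=127.6900 payoff=0.0000 vs cont=6.1732 → 6.1732 [wait]  node(8,5) S=185.2702 payoff=0.0000 vs cont=0.0000 → 0.0000 [wait]  node(8,6) S=268.8155 payoff=0.0000 vs cont=0.0000 → 0.0000 [wait]  node(8,7) S=390.0345 payoff=0.0000 vs cont=0.0000 → 0.0000 [wait]  node(8,8) S=565.9158 payoff=0.0000 vs cont=0.0000 → 0.0000 [wait]  ⇒ S*(8)=88.0052
t_7: node(7,0) S=34.7045 payoff=83.2555 vs cont=82.1571 → 83.2555 [stop]  node(7,1) S=50.3541 payoff=67.6059 vs cont=66.5075 → 67.6059 [stop]  node(7,2) S=73.0607 payoff=44.8993 vs cont=43.8009 → 44.8993 [stop]  node(7,3) S=106.0065 payoff=11.9535 vs cont=18.3973 → 18.3973 [wait]  node(7,4) S=153.8088 payoff=0.0000 vs cont=3.1880 → 3.1880 [wait]  node(7,5) S=223.1670 payoff=0.0000 vs cont=0.0000 → 0.0000 [wait]  node(7,6) S=323.8014 payoff=0.0000 vs cont=0.0000 → 0.0000 [wait]  node(7,7) S=469.8156 payoff=0.0000 vs cont=0.0000 → 0.0000 [wait]  ⇒ S*(7)=73.0607
t_6: node(6,0) S=41.8033 payoff=76.1567 vs cont=75.0583 → 76.1567 [stop]  node(6,1) S=60.6540 payoff=57.3060 vs cont=56.2076 → 57.3060 [stop]  node(6,2) S=88.0052 payoff=29.9548 vs cont=31.9125 → 31.9125 [wait]  node(6,3) S=127.6900 payoff=0.0000 vs cont=11.0129 → 11.0129 [wait]  node(6,4) S=185.2702 payoff=0.0000 vs cont=1.6464 → 1.6464 [wait]  node(6,5) S=268.8155 payoff=0.0000 vs cont=0.0000 → 0.0000 [wait]  node(6,6) S=390.0345 payoff=0.0000 vs cont=0.0000 → 0.0000 [wait]  ⇒ S*(6)=60.6540
t_5: node(5,0) S=50.3541 payoff=67.6059 vs cont=66.5075 → 67.6059 [stop]  node(5,1) S=73.0607 payoff=44.8993 vs cont=44.7294 → 44.8993 [stop]  node(5,2) S=106.0065 payoff=11.9535 vs cont=21.7036 → 21.7036 [wait]  node(5,3) S=153.8088 payoff=0.0000 vs cont=6.4682 → 6.4682 [wait]  node(5,4) S=223.1670 payoff=0.0000 vs cont=0.8503 → 0.8503 [wait]  node(5,5) S=323.8014 payoff=0.0000 vs cont=0.0000 → 0.0000 [wait]  ⇒ S*(5)=73.0607
t_4: node(4,0) S=60.6540 payoff=57.3060 vs cont=56.2076 → 57.3060 [stop]  node(4,1) S=88.0052 payoff=29.9548 vs cont=33.4805 → 33.4805 [wait]  node(4,2) S=127.6900 payoff=0.0000 vs cont=14.2760 → 14.2760 [wait]  node(4,3) S=185.2702 payoff=0.0000 vs cont=3.7436 → 3.7436 [wait]  node(4,4) S=268.8155 payoff=0.0000 vs cont=0.4391 → 0.4391 [wait]  ⇒ S*(4)=60.6540
t_3: node(3,0) S=73.0607 payoff=44.8993 vs cont=45.4730 → 45.4730 [wait]  node(3,1) S=106.0065 payoff=11.9535 vs cont=24.0609 → 24.0609 [wait]  node(3,2) S=153.8088 payoff=0.0000 vs cont=9.1481 → 9.1481 [wait]  node(3,3) S=223.1670 payoff=0.0000 vs cont=2.1416 → 2.1416 [wait]  ⇒ S*(3)=-
t_2: node(2,0) S=88.0052 payoff=29.9548 vs cont=34.8948 → 34.8948 [wait]  node(2,1) S=127.6900 payoff=0.0000 vs cont=16.7644 → 16.7644 [wait]  node(2,2) S=185.2702 payoff=0.0000 vs cont=5.7400 → 5.7400 [wait]  ⇒ S*(2)=-
t_1: node(1,0) S=106.0065 payoff=11.9535 vs cont=25.9714 → 25.9714 [wait]  node(1,1) S=153.8088 payoff=0.0000 vs cont=11.3799 → 11.3799 [wait]  ⇒ S*(1)=-
t_0: node(0,0) S=127.6900 payoff=0.0000 vs cont=18.8095 → 18.8095 [wait]  ⇒ S*(0)=-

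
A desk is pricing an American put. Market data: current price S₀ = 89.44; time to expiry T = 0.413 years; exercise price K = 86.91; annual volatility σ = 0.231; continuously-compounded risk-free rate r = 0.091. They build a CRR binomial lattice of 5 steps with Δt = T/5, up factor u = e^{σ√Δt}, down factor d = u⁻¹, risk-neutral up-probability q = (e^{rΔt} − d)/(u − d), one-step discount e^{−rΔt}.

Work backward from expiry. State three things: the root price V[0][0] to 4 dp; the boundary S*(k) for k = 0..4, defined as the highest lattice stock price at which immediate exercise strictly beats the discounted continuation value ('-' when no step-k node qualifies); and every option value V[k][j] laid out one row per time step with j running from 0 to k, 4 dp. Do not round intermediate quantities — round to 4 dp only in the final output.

Δt=0.08260  u=1.06864  d=0.93577  q=0.54019  discount=0.99251
step 5 (expiry): payoffs max(K−S,0) = 22.7347 13.6219 3.2151 0.0000 0.0000 0.0000
step 4: (k=4,j=0): S=68.5805, (K−S)⁺=18.3295, hold=17.6787 ⇒ V=18.3295 exercise | (k=4,j=1): S=78.3188, (K−S)⁺=8.5912, hold=7.9403 ⇒ V=8.5912 exercise | (k=4,j=2): S=89.4400, (K−S)⁺=0.0000, hold=1.4673 ⇒ V=1.4673 continue | (k=4,j=3): S=102.1403, (K−S)⁺=0.0000, hold=0.0000 ⇒ V=0.0000 continue | (k=4,j=4): S=116.6441, (K−S)⁺=0.0000, hold=0.0000 ⇒ V=0.0000 continue  boundary S*=78.3188
step 3: (k=3,j=0): S=73.2881, (K−S)⁺=13.6219, hold=12.9711 ⇒ V=13.6219 exercise | (k=3,j=1): S=83.6949, (K−S)⁺=3.2151, hold=4.7074 ⇒ V=4.7074 continue | (k=3,j=2): S=95.5795, (K−S)⁺=0.0000, hold=0.6696 ⇒ V=0.6696 continue | (k=3,j=3): S=109.1516, (K−S)⁺=0.0000, hold=0.0000 ⇒ V=0.0000 continue  boundary S*=73.2881
step 2: (k=2,j=0): S=78.3188, (K−S)⁺=8.5912, hold=8.7404 ⇒ V=8.7404 continue | (k=2,j=1): S=89.4400, (K−S)⁺=0.0000, hold=2.5073 ⇒ V=2.5073 continue | (k=2,j=2): S=102.1403, (K−S)⁺=0.0000, hold=0.3056 ⇒ V=0.3056 continue  boundary S*=-
step 1: (k=1,j=0): S=83.6949, (K−S)⁺=3.2151, hold=5.3331 ⇒ V=5.3331 continue | (k=1,j=1): S=95.5795, (K−S)⁺=0.0000, hold=1.3081 ⇒ V=1.3081 continue  boundary S*=-
step 0: (k=0,j=0): S=89.4400, (K−S)⁺=0.0000, hold=3.1352 ⇒ V=3.1352 continue  boundary S*=-

price = 3.1352
boundary = - - - 73.2881 78.3188
tree:
3.1352
5.3331 1.3081
8.7404 2.5073 0.3056
13.6219 4.7074 0.6696 0.0000
18.3295 8.5912 1.4673 0.0000 0.0000
22.7347 13.6219 3.2151 0.0000 0.0000 0.0000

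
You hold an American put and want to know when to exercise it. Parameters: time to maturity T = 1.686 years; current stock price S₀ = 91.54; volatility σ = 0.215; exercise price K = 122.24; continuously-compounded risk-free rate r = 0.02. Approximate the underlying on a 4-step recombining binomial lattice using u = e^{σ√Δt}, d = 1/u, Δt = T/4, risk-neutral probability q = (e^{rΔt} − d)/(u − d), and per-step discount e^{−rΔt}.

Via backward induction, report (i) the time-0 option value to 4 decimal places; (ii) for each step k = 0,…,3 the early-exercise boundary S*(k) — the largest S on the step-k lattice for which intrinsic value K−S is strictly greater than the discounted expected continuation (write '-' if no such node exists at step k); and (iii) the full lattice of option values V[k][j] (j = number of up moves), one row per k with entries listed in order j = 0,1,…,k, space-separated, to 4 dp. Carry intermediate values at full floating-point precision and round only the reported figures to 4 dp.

price = 30.9987
boundary = - 79.6141 91.5400 105.2523
tree:
30.9987
42.6259 19.6846
52.9980 30.7000 8.8004
62.0189 42.6259 16.9877 0.6111
69.8646 52.9980 30.7000 1.2213 0.0000

Δt=0.42150, u=1.14980, d=0.86972, q=0.49539, disc=e^(-rΔt)=0.99161
k=4 terminal: V=max(K-S,0) → 69.8646 52.9980 30.7000 1.2213 0.0000
k=3: j=0 S=60.2211 intr=62.0189 cont=60.9928 V=62.0189[EX]; j=1 S=79.6141 intr=42.6259 cont=41.5997 V=42.6259[EX]; j=2 S=105.2523 intr=16.9877 cont=15.9615 V=16.9877[EX]; j=3 S=139.1468 intr=0.0000 cont=0.6111 V=0.6111[hold]  S*(3)=105.2523
k=2: j=0 S=69.2420 intr=52.9980 cont=51.9719 V=52.9980[EX]; j=1 S=91.5400 intr=30.7000 cont=29.6738 V=30.7000[EX]; j=2 S=121.0187 intr=1.2213 cont=8.8004 V=8.8004[hold]  S*(2)=91.5400
k=1: j=0 S=79.6141 intr=42.6259 cont=41.5997 V=42.6259[EX]; j=1 S=105.2523 intr=16.9877 cont=19.6846 V=19.6846[hold]  S*(1)=79.6141
k=0: j=0 S=91.5400 intr=30.7000 cont=30.9987 V=30.9987[hold]  S*(0)=-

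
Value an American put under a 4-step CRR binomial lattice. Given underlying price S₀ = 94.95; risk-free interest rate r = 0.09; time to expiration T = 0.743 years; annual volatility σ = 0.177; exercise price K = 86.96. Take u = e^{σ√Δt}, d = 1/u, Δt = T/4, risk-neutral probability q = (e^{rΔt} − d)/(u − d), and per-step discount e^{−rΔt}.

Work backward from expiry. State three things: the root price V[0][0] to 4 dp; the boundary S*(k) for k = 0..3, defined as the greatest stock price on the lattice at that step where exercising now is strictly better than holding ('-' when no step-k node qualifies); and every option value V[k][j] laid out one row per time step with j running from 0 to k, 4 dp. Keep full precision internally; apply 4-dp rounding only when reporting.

Δt=0.18575, u=1.07927, d=0.92655, q=0.59133, disc=e^(-rΔt)=0.98342
k=4 terminal: V=max(K-S,0) → 16.9799 5.4455 0.0000 0.0000 0.0000
k=3: j=0 S=75.5275 intr=11.4325 cont=9.9909 V=11.4325[EX]; j=1 S=87.9761 intr=0.0000 cont=2.1885 V=2.1885[hold]; j=2 S=102.4767 intr=0.0000 cont=0.0000 V=0.0000[hold]; j=3 S=119.3672 intr=0.0000 cont=0.0000 V=0.0000[hold]  S*(3)=75.5275
k=2: j=0 S=81.5145 intr=5.4455 cont=5.8674 V=5.8674[hold]; j=1 S=94.9500 intr=0.0000 cont=0.8796 V=0.8796[hold]; j=2 S=110.6000 intr=0.0000 cont=0.0000 V=0.0000[hold]  S*(2)=-
k=1: j=0 S=87.9761 intr=0.0000 cont=2.8696 V=2.8696[hold]; j=1 S=102.4767 intr=0.0000 cont=0.3535 V=0.3535[hold]  S*(1)=-
k=0: j=0 S=94.9500 intr=0.0000 cont=1.3589 V=1.3589[hold]  S*(0)=-

price = 1.3589
boundary = - - - 75.5275
tree:
1.3589
2.8696 0.3535
5.8674 0.8796 0.0000
11.4325 2.1885 0.0000 0.0000
16.9799 5.4455 0.0000 0.0000 0.0000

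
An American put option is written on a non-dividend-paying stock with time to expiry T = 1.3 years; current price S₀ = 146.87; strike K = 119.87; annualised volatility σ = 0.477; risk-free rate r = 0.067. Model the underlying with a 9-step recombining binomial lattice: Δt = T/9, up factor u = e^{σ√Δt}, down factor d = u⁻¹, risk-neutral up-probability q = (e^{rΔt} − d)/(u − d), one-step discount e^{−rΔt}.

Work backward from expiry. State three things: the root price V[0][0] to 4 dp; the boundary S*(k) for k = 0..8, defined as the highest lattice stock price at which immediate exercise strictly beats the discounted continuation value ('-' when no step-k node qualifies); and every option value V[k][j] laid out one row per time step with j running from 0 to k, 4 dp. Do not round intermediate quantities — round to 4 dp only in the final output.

price = 12.9855
boundary = - - - - 71.1220 59.3296 71.1220 85.2582 71.1220
tree:
12.9855
18.9234 6.8530
26.8290 10.7918 2.7495
36.8389 16.5907 4.7647 0.6348
48.7480 24.7575 8.1306 1.2361 0.0000
60.5404 35.5844 13.5977 2.4071 0.0000 0.0000
70.3775 48.7480 22.1266 4.6873 0.0000 0.0000 0.0000
78.5836 60.5404 34.6118 9.1276 0.0000 0.0000 0.0000 0.0000
85.4291 70.3775 48.7480 17.7742 0.0000 0.0000 0.0000 0.0000 0.0000
91.1396 78.5836 60.5404 34.6118 0.0000 0.0000 0.0000 0.0000 0.0000 0.0000

params: Δt=0.14444 u=1.19876 d=0.83420 q=0.48148 e^(-rΔt)=0.99037
t_9 payoffs: 91.1396 78.5836 60.5404 34.6118 0.0000 0.0000 0.0000 0.0000 0.0000 0.0000
t_8: node(8,0) S=34.4409 payoff=85.4291 vs cont=84.2746 → 85.4291 [stop]  node(8,1) S=49.4925 payoff=70.3775 vs cont=69.2231 → 70.3775 [stop]  node(8,2) S=71.1220 payoff=48.7480 vs cont=47.5936 → 48.7480 [stop]  node(8,3) S=102.2041 payoff=17.6659 vs cont=17.7742 → 17.7742 [wait]  node(8,4) S=146.8700 payoff=0.0000 vs cont=0.0000 → 0.0000 [wait]  node(8,5) S=211.0560 payoff=0.0000 vs cont=0.0000 → 0.0000 [wait]  node(8,6) S=303.2930 payoff=0.0000 vs cont=0.0000 → 0.0000 [wait]  node(8,7) S=435.8400 payoff=0.0000 vs cont=0.0000 → 0.0000 [wait]  node(8,8) S=626.3135 payoff=0.0000 vs cont=0.0000 → 0.0000 [wait]  ⇒ S*(8)=71.1220
t_7: node(7,0) S=41.2864 payoff=78.5836 vs cont=77.4291 → 78.5836 [stop]  node(7,1) S=59.3296 payoff=60.5404 vs cont=59.3859 → 60.5404 [stop]  node(7,2) S=85.2582 payoff=34.6118 vs cont=33.5090 → 34.6118 [stop]  node(7,3) S=122.5182 payoff=0.0000 vs cont=9.1276 → 9.1276 [wait]  node(7,4) S=176.0619 payoff=0.0000 vs cont=0.0000 → 0.0000 [wait]  node(7,5) S=253.0056 payoff=0.0000 vs cont=0.0000 → 0.0000 [wait]  node(7,6) S=363.5756 payoff=0.0000 vs cont=0.0000 → 0.0000 [wait]  node(7,7) S=522.4677 payoff=0.0000 vs cont=0.0000 → 0.0000 [wait]  ⇒ S*(7)=85.2582
t_6: node(6,0) S=49.4925 payoff=70.3775 vs cont=69.2231 → 70.3775 [stop]  node(6,1) S=71.1220 payoff=48.7480 vs cont=47.5936 → 48.7480 [stop]  node(6,2) S=102.2041 payoff=17.6659 vs cont=22.1266 → 22.1266 [wait]  node(6,3) S=146.8700 payoff=0.0000 vs cont=4.6873 → 4.6873 [wait]  node(6,4) S=211.0560 payoff=0.0000 vs cont=0.0000 → 0.0000 [wait]  node(6,5) S=303.2930 payoff=0.0000 vs cont=0.0000 → 0.0000 [wait]  node(6,6) S=435.8400 payoff=0.0000 vs cont=0.0000 → 0.0000 [wait]  ⇒ S*(6)=71.1220
t_5: node(5,0) S=59.3296 payoff=60.5404 vs cont=59.3859 → 60.5404 [stop]  node(5,1) S=85.2582 payoff=34.6118 vs cont=35.5844 → 35.5844 [wait]  node(5,2) S=122.5182 payoff=0.0000 vs cont=13.5977 → 13.5977 [wait]  node(5,3) S=176.0619 payoff=0.0000 vs cont=2.4071 → 2.4071 [wait]  node(5,4) S=253.0056 payoff=0.0000 vs cont=0.0000 → 0.0000 [wait]  node(5,5) S=363.5756 payoff=0.0000 vs cont=0.0000 → 0.0000 [wait]  ⇒ S*(5)=59.3296
t_4: node(4,0) S=71.1220 payoff=48.7480 vs cont=48.0573 → 48.7480 [stop]  node(4,1) S=102.2041 payoff=17.6659 vs cont=24.7575 → 24.7575 [wait]  node(4,2) S=146.8700 payoff=0.0000 vs cont=8.1306 → 8.1306 [wait]  node(4,3) S=211.0560 payoff=0.0000 vs cont=1.2361 → 1.2361 [wait]  node(4,4) S=303.2930 payoff=0.0000 vs cont=0.0000 → 0.0000 [wait]  ⇒ S*(4)=71.1220
t_3: node(3,0) S=85.2582 payoff=34.6118 vs cont=36.8389 → 36.8389 [wait]  node(3,1) S=122.5182 payoff=0.0000 vs cont=16.5907 → 16.5907 [wait]  node(3,2) S=176.0619 payoff=0.0000 vs cont=4.7647 → 4.7647 [wait]  node(3,3) S=253.0056 payoff=0.0000 vs cont=0.6348 → 0.6348 [wait]  ⇒ S*(3)=-
t_2: node(2,0) S=102.2041 payoff=17.6659 vs cont=26.8290 → 26.8290 [wait]  node(2,1) S=146.8700 payoff=0.0000 vs cont=10.7918 → 10.7918 [wait]  node(2,2) S=211.0560 payoff=0.0000 vs cont=2.7495 → 2.7495 [wait]  ⇒ S*(2)=-
t_1: node(1,0) S=122.5182 payoff=0.0000 vs cont=18.9234 → 18.9234 [wait]  node(1,1) S=176.0619 payoff=0.0000 vs cont=6.8530 → 6.8530 [wait]  ⇒ S*(1)=-
t_0: node(0,0) S=146.8700 payoff=0.0000 vs cont=12.9855 → 12.9855 [wait]  ⇒ S*(0)=-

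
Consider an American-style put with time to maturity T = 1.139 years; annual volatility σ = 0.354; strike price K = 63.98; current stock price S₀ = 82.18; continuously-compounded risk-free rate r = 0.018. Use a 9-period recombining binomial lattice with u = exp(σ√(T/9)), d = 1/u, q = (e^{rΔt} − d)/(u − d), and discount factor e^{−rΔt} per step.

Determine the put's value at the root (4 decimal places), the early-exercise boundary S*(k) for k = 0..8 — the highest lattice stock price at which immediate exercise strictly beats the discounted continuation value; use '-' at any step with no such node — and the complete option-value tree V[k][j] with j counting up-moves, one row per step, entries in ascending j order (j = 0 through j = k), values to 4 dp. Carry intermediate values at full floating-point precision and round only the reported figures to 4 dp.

params: Δt=0.12656 u=1.13421 d=0.88167 q=0.47759 e^(-rΔt)=0.99772
t_9 payoffs: 37.5235 29.9456 20.1972 7.6566 0.0000 0.0000 0.0000 0.0000 0.0000 0.0000
t_8: node(8,0) S=30.0072 payoff=33.9728 vs cont=33.8272 → 33.9728 [stop]  node(8,1) S=38.6021 payoff=25.3779 vs cont=25.2323 → 25.3779 [stop]  node(8,2) S=49.6588 payoff=14.3212 vs cont=14.1757 → 14.3212 [stop]  node(8,3) S=63.8824 payoff=0.0976 vs cont=3.9908 → 3.9908 [wait]  node(8,4) S=82.1800 payoff=0.0000 vs cont=0.0000 → 0.0000 [wait]  node(8,5) S=105.7186 payoff=0.0000 vs cont=0.0000 → 0.0000 [wait]  node(8,6) S=135.9992 payoff=0.0000 vs cont=0.0000 → 0.0000 [wait]  node(8,7) S=174.9530 payoff=0.0000 vs cont=0.0000 → 0.0000 [wait]  node(8,8) S=225.0643 payoff=0.0000 vs cont=0.0000 → 0.0000 [wait]  ⇒ S*(8)=49.6588
t_7: node(7,0) S=34.0344 payoff=29.9456 vs cont=29.8000 → 29.9456 [stop]  node(7,1) S=43.7828 payoff=20.1972 vs cont=20.0516 → 20.1972 [stop]  node(7,2) S=56.3234 payoff=7.6566 vs cont=9.3662 → 9.3662 [wait]  node(7,3) S=72.4559 payoff=0.0000 vs cont=2.0801 → 2.0801 [wait]  node(7,4) S=93.2092 payoff=0.0000 vs cont=0.0000 → 0.0000 [wait]  node(7,5) S=119.9068 payoff=0.0000 vs cont=0.0000 → 0.0000 [wait]  node(7,6) S=154.2513 payoff=0.0000 vs cont=0.0000 → 0.0000 [wait]  node(7,7) S=198.4330 payoff=0.0000 vs cont=0.0000 → 0.0000 [wait]  ⇒ S*(7)=43.7828
t_6: node(6,0) S=38.6021 payoff=25.3779 vs cont=25.2323 → 25.3779 [stop]  node(6,1) S=49.6588 payoff=14.3212 vs cont=14.9902 → 14.9902 [wait]  node(6,2) S=63.8824 payoff=0.0976 vs cont=5.8730 → 5.8730 [wait]  node(6,3) S=82.1800 payoff=0.0000 vs cont=1.0842 → 1.0842 [wait]  node(6,4) S=105.7186 payoff=0.0000 vs cont=0.0000 → 0.0000 [wait]  node(6,5) S=135.9992 payoff=0.0000 vs cont=0.0000 → 0.0000 [wait]  node(6,6) S=174.9530 payoff=0.0000 vs cont=0.0000 → 0.0000 [wait]  ⇒ S*(6)=38.6021
t_5: node(5,0) S=43.7828 payoff=20.1972 vs cont=20.3704 → 20.3704 [wait]  node(5,1) S=56.3234 payoff=7.6566 vs cont=10.6118 → 10.6118 [wait]  node(5,2) S=72.4559 payoff=0.0000 vs cont=3.5778 → 3.5778 [wait]  node(5,3) S=93.2092 payoff=0.0000 vs cont=0.5651 → 0.5651 [wait]  node(5,4) S=119.9068 payoff=0.0000 vs cont=0.0000 → 0.0000 [wait]  node(5,5) S=154.2513 payoff=0.0000 vs cont=0.0000 → 0.0000 [wait]  ⇒ S*(5)=-
t_4: node(4,0) S=49.6588 payoff=14.3212 vs cont=15.6741 → 15.6741 [wait]  node(4,1) S=63.8824 payoff=0.0976 vs cont=7.2359 → 7.2359 [wait]  node(4,2) S=82.1800 payoff=0.0000 vs cont=2.1341 → 2.1341 [wait]  node(4,3) S=105.7186 payoff=0.0000 vs cont=0.2945 → 0.2945 [wait]  node(4,4) S=135.9992 payoff=0.0000 vs cont=0.0000 → 0.0000 [wait]  ⇒ S*(4)=-
t_3: node(3,0) S=56.3234 payoff=7.6566 vs cont=11.6176 → 11.6176 [wait]  node(3,1) S=72.4559 payoff=0.0000 vs cont=4.7884 → 4.7884 [wait]  node(3,2) S=93.2092 payoff=0.0000 vs cont=1.2527 → 1.2527 [wait]  node(3,3) S=119.9068 payoff=0.0000 vs cont=0.1535 → 0.1535 [wait]  ⇒ S*(3)=-
t_2: node(2,0) S=63.8824 payoff=0.0976 vs cont=8.3370 → 8.3370 [wait]  node(2,1) S=82.1800 payoff=0.0000 vs cont=3.0927 → 3.0927 [wait]  node(2,2) S=105.7186 payoff=0.0000 vs cont=0.7261 → 0.7261 [wait]  ⇒ S*(2)=-
t_1: node(1,0) S=72.4559 payoff=0.0000 vs cont=5.8192 → 5.8192 [wait]  node(1,1) S=93.2092 payoff=0.0000 vs cont=1.9580 → 1.9580 [wait]  ⇒ S*(1)=-
t_0: node(0,0) S=82.1800 payoff=0.0000 vs cont=3.9661 → 3.9661 [wait]  ⇒ S*(0)=-

price = 3.9661
boundary = - - - - - - 38.6021 43.7828 49.6588
tree:
3.9661
5.8192 1.9580
8.3370 3.0927 0.7261
11.6176 4.7884 1.2527 0.1535
15.6741 7.2359 2.1341 0.2945 0.0000
20.3704 10.6118 3.5778 0.5651 0.0000 0.0000
25.3779 14.9902 5.8730 1.0842 0.0000 0.0000 0.0000
29.9456 20.1972 9.3662 2.0801 0.0000 0.0000 0.0000 0.0000
33.9728 25.3779 14.3212 3.9908 0.0000 0.0000 0.0000 0.0000 0.0000
37.5235 29.9456 20.1972 7.6566 0.0000 0.0000 0.0000 0.0000 0.0000 0.0000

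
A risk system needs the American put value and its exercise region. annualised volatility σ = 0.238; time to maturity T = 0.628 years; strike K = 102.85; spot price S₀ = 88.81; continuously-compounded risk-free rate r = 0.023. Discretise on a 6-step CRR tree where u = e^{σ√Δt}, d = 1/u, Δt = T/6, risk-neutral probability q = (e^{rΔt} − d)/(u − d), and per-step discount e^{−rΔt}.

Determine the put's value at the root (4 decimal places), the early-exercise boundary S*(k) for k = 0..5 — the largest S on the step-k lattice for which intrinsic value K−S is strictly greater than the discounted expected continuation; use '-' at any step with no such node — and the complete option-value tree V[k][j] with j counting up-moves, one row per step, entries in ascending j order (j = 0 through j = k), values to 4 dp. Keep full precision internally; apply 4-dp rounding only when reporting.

price = 15.3697
boundary = - - 76.1346 82.2284 88.8100 82.2284
tree:
15.3697
20.7121 10.0243
26.7154 14.7221 5.3069
32.3576 20.6216 8.8084 1.7803
37.5817 26.7154 14.0400 3.5437 0.0000
42.4187 32.3576 20.6216 7.0536 0.0000 0.0000
46.8971 37.5817 26.7154 14.0400 0.0000 0.0000 0.0000

params: Δt=0.10467 u=1.08004 d=0.92589 q=0.49640 e^(-rΔt)=0.99760
t_6 payoffs: 46.8971 37.5817 26.7154 14.0400 0.0000 0.0000 0.0000
t_5: node(5,0) S=60.4313 payoff=42.4187 vs cont=42.1714 → 42.4187 [stop]  node(5,1) S=70.4924 payoff=32.3576 vs cont=32.1103 → 32.3576 [stop]  node(5,2) S=82.2284 payoff=20.6216 vs cont=20.3743 → 20.6216 [stop]  node(5,3) S=95.9184 payoff=6.9316 vs cont=7.0536 → 7.0536 [wait]  node(5,4) S=111.8875 payoff=0.0000 vs cont=0.0000 → 0.0000 [wait]  node(5,5) S=130.5153 payoff=0.0000 vs cont=0.0000 → 0.0000 [wait]  ⇒ S*(5)=82.2284
t_4: node(4,0) S=65.2683 payoff=37.5817 vs cont=37.3344 → 37.5817 [stop]  node(4,1) S=76.1346 payoff=26.7154 vs cont=26.4681 → 26.7154 [stop]  node(4,2) S=88.8100 payoff=14.0400 vs cont=13.8531 → 14.0400 [stop]  node(4,3) S=103.5957 payoff=0.0000 vs cont=3.5437 → 3.5437 [wait]  node(4,4) S=120.8430 payoff=0.0000 vs cont=0.0000 → 0.0000 [wait]  ⇒ S*(4)=88.8100
t_3: node(3,0) S=70.4924 payoff=32.3576 vs cont=32.1103 → 32.3576 [stop]  node(3,1) S=82.2284 payoff=20.6216 vs cont=20.3743 → 20.6216 [stop]  node(3,2) S=95.9184 payoff=6.9316 vs cont=8.8084 → 8.8084 [wait]  node(3,3) S=111.8875 payoff=0.0000 vs cont=1.7803 → 1.7803 [wait]  ⇒ S*(3)=82.2284
t_2: node(2,0) S=76.1346 payoff=26.7154 vs cont=26.4681 → 26.7154 [stop]  node(2,1) S=88.8100 payoff=14.0400 vs cont=14.7221 → 14.7221 [wait]  node(2,2) S=103.5957 payoff=0.0000 vs cont=5.3069 → 5.3069 [wait]  ⇒ S*(2)=76.1346
t_1: node(1,0) S=82.2284 payoff=20.6216 vs cont=20.7121 → 20.7121 [wait]  node(1,1) S=95.9184 payoff=6.9316 vs cont=10.0243 → 10.0243 [wait]  ⇒ S*(1)=-
t_0: node(0,0) S=88.8100 payoff=14.0400 vs cont=15.3697 → 15.3697 [wait]  ⇒ S*(0)=-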